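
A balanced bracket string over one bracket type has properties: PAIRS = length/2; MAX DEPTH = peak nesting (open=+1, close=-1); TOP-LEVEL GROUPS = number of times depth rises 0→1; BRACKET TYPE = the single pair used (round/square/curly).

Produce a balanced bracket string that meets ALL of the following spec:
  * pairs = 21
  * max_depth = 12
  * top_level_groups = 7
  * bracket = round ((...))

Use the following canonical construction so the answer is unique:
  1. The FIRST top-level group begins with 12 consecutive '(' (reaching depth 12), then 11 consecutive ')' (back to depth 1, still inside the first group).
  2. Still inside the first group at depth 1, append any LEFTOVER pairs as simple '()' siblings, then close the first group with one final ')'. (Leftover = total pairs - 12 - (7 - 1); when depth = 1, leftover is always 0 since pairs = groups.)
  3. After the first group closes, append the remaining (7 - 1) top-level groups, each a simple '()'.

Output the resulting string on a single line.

Answer: (((((((((((()))))))))))()()())()()()()()()

Derivation:
Spec: pairs=21 depth=12 groups=7
Leftover pairs = 21 - 12 - (7-1) = 3
First group: deep chain of depth 12 + 3 sibling pairs
Remaining 6 groups: simple '()' each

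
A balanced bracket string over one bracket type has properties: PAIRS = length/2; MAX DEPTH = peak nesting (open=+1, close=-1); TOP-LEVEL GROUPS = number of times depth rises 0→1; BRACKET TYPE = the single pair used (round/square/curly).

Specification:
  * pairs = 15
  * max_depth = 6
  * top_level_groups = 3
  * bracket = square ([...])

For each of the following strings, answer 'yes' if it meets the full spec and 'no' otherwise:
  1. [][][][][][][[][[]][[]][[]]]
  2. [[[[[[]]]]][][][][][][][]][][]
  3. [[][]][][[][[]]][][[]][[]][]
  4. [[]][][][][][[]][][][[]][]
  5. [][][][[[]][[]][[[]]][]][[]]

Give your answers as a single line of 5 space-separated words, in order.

Answer: no yes no no no

Derivation:
String 1 '[][][][][][][[][[]][[]][[]]]': depth seq [1 0 1 0 1 0 1 0 1 0 1 0 1 2 1 2 3 2 1 2 3 2 1 2 3 2 1 0]
  -> pairs=14 depth=3 groups=7 -> no
String 2 '[[[[[[]]]]][][][][][][][]][][]': depth seq [1 2 3 4 5 6 5 4 3 2 1 2 1 2 1 2 1 2 1 2 1 2 1 2 1 0 1 0 1 0]
  -> pairs=15 depth=6 groups=3 -> yes
String 3 '[[][]][][[][[]]][][[]][[]][]': depth seq [1 2 1 2 1 0 1 0 1 2 1 2 3 2 1 0 1 0 1 2 1 0 1 2 1 0 1 0]
  -> pairs=14 depth=3 groups=7 -> no
String 4 '[[]][][][][][[]][][][[]][]': depth seq [1 2 1 0 1 0 1 0 1 0 1 0 1 2 1 0 1 0 1 0 1 2 1 0 1 0]
  -> pairs=13 depth=2 groups=10 -> no
String 5 '[][][][[[]][[]][[[]]][]][[]]': depth seq [1 0 1 0 1 0 1 2 3 2 1 2 3 2 1 2 3 4 3 2 1 2 1 0 1 2 1 0]
  -> pairs=14 depth=4 groups=5 -> no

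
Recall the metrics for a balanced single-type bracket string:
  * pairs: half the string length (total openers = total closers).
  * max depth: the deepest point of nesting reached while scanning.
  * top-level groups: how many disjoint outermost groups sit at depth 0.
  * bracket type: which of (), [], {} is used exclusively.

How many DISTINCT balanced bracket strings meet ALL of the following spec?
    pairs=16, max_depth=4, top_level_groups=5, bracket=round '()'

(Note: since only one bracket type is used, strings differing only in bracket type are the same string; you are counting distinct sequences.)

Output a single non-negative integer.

Answer: 852715

Derivation:
Spec: pairs=16 depth=4 groups=5
Count(depth <= 4) = 1114475
Count(depth <= 3) = 261760
Count(depth == 4) = 1114475 - 261760 = 852715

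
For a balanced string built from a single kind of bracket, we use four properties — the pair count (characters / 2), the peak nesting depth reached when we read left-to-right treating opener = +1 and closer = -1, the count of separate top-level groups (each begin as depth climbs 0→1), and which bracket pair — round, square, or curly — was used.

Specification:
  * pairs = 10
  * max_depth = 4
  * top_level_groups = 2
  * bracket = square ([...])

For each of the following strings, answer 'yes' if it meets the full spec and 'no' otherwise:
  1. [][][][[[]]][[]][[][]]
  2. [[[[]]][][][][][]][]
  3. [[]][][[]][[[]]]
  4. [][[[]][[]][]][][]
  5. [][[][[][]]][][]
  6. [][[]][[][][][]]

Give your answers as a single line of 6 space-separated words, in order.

String 1 '[][][][[[]]][[]][[][]]': depth seq [1 0 1 0 1 0 1 2 3 2 1 0 1 2 1 0 1 2 1 2 1 0]
  -> pairs=11 depth=3 groups=6 -> no
String 2 '[[[[]]][][][][][]][]': depth seq [1 2 3 4 3 2 1 2 1 2 1 2 1 2 1 2 1 0 1 0]
  -> pairs=10 depth=4 groups=2 -> yes
String 3 '[[]][][[]][[[]]]': depth seq [1 2 1 0 1 0 1 2 1 0 1 2 3 2 1 0]
  -> pairs=8 depth=3 groups=4 -> no
String 4 '[][[[]][[]][]][][]': depth seq [1 0 1 2 3 2 1 2 3 2 1 2 1 0 1 0 1 0]
  -> pairs=9 depth=3 groups=4 -> no
String 5 '[][[][[][]]][][]': depth seq [1 0 1 2 1 2 3 2 3 2 1 0 1 0 1 0]
  -> pairs=8 depth=3 groups=4 -> no
String 6 '[][[]][[][][][]]': depth seq [1 0 1 2 1 0 1 2 1 2 1 2 1 2 1 0]
  -> pairs=8 depth=2 groups=3 -> no

Answer: no yes no no no no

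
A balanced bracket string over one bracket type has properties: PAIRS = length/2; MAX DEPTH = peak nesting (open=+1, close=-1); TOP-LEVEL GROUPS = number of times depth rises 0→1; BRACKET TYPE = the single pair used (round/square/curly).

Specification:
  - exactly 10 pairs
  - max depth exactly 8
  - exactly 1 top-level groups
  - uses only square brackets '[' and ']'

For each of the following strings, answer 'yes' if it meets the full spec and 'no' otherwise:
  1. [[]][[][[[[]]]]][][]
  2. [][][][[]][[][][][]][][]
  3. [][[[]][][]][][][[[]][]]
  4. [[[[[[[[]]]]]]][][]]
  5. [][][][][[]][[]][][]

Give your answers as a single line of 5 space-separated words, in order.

Answer: no no no yes no

Derivation:
String 1 '[[]][[][[[[]]]]][][]': depth seq [1 2 1 0 1 2 1 2 3 4 5 4 3 2 1 0 1 0 1 0]
  -> pairs=10 depth=5 groups=4 -> no
String 2 '[][][][[]][[][][][]][][]': depth seq [1 0 1 0 1 0 1 2 1 0 1 2 1 2 1 2 1 2 1 0 1 0 1 0]
  -> pairs=12 depth=2 groups=7 -> no
String 3 '[][[[]][][]][][][[[]][]]': depth seq [1 0 1 2 3 2 1 2 1 2 1 0 1 0 1 0 1 2 3 2 1 2 1 0]
  -> pairs=12 depth=3 groups=5 -> no
String 4 '[[[[[[[[]]]]]]][][]]': depth seq [1 2 3 4 5 6 7 8 7 6 5 4 3 2 1 2 1 2 1 0]
  -> pairs=10 depth=8 groups=1 -> yes
String 5 '[][][][][[]][[]][][]': depth seq [1 0 1 0 1 0 1 0 1 2 1 0 1 2 1 0 1 0 1 0]
  -> pairs=10 depth=2 groups=8 -> no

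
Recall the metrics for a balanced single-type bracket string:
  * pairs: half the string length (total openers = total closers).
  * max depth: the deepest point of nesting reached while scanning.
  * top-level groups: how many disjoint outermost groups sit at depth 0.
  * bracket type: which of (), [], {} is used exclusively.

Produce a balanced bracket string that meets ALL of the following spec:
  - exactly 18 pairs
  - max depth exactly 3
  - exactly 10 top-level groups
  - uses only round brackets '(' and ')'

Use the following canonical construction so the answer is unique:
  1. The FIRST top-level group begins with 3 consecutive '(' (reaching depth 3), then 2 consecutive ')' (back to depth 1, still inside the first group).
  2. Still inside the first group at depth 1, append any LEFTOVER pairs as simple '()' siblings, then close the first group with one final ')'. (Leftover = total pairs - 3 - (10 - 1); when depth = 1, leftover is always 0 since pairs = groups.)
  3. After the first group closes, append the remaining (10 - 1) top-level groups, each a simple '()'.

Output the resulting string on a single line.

Answer: ((())()()()()()())()()()()()()()()()

Derivation:
Spec: pairs=18 depth=3 groups=10
Leftover pairs = 18 - 3 - (10-1) = 6
First group: deep chain of depth 3 + 6 sibling pairs
Remaining 9 groups: simple '()' each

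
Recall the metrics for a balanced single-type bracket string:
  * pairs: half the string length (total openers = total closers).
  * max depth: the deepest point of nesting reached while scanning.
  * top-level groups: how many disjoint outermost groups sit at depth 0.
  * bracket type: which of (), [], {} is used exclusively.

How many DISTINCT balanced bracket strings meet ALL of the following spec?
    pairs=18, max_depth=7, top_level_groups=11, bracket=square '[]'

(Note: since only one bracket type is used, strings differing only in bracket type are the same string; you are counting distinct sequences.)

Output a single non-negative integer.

Spec: pairs=18 depth=7 groups=11
Count(depth <= 7) = 211497
Count(depth <= 6) = 211266
Count(depth == 7) = 211497 - 211266 = 231

Answer: 231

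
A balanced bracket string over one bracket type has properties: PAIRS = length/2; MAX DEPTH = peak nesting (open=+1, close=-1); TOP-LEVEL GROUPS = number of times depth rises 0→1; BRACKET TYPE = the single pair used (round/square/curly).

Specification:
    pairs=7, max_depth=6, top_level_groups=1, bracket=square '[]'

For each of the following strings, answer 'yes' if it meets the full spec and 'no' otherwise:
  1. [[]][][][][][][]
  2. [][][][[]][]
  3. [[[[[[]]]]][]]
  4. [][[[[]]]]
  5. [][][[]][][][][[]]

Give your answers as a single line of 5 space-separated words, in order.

String 1 '[[]][][][][][][]': depth seq [1 2 1 0 1 0 1 0 1 0 1 0 1 0 1 0]
  -> pairs=8 depth=2 groups=7 -> no
String 2 '[][][][[]][]': depth seq [1 0 1 0 1 0 1 2 1 0 1 0]
  -> pairs=6 depth=2 groups=5 -> no
String 3 '[[[[[[]]]]][]]': depth seq [1 2 3 4 5 6 5 4 3 2 1 2 1 0]
  -> pairs=7 depth=6 groups=1 -> yes
String 4 '[][[[[]]]]': depth seq [1 0 1 2 3 4 3 2 1 0]
  -> pairs=5 depth=4 groups=2 -> no
String 5 '[][][[]][][][][[]]': depth seq [1 0 1 0 1 2 1 0 1 0 1 0 1 0 1 2 1 0]
  -> pairs=9 depth=2 groups=7 -> no

Answer: no no yes no no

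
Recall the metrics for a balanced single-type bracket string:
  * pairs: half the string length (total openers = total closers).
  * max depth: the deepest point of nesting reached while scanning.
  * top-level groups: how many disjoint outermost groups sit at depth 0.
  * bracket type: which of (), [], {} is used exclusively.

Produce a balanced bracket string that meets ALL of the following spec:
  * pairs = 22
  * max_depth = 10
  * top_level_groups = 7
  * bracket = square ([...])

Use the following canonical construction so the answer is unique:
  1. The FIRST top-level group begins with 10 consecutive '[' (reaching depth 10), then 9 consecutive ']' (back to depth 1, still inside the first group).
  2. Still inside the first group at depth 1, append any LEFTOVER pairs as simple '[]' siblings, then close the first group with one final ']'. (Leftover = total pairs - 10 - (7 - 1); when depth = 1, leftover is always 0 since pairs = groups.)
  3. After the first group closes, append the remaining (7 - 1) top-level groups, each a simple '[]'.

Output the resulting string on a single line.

Answer: [[[[[[[[[[]]]]]]]]][][][][][][]][][][][][][]

Derivation:
Spec: pairs=22 depth=10 groups=7
Leftover pairs = 22 - 10 - (7-1) = 6
First group: deep chain of depth 10 + 6 sibling pairs
Remaining 6 groups: simple '[]' each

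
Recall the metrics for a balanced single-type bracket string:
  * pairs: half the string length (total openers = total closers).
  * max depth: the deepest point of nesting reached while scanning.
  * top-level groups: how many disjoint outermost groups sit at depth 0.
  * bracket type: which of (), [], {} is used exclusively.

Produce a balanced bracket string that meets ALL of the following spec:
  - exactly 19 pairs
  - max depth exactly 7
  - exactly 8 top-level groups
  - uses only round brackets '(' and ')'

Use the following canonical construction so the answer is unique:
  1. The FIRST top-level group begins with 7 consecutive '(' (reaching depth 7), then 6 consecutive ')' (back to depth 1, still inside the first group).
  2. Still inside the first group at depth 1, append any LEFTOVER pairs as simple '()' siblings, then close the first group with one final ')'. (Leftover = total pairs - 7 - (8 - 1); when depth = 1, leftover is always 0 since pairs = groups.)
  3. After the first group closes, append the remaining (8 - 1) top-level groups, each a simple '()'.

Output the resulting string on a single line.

Answer: ((((((())))))()()()()())()()()()()()()

Derivation:
Spec: pairs=19 depth=7 groups=8
Leftover pairs = 19 - 7 - (8-1) = 5
First group: deep chain of depth 7 + 5 sibling pairs
Remaining 7 groups: simple '()' each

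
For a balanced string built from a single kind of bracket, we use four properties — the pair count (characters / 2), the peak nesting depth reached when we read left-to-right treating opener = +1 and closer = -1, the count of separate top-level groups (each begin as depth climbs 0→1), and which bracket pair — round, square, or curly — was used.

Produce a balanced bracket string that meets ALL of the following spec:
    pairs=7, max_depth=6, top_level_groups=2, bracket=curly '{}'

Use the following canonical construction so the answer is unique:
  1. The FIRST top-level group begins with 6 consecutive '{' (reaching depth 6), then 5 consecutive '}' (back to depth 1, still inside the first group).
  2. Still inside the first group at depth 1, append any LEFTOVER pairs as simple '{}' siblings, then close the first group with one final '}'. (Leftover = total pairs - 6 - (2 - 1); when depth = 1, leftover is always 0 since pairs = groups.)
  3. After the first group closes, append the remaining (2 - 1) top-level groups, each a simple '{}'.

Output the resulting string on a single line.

Answer: {{{{{{}}}}}}{}

Derivation:
Spec: pairs=7 depth=6 groups=2
Leftover pairs = 7 - 6 - (2-1) = 0
First group: deep chain of depth 6 + 0 sibling pairs
Remaining 1 groups: simple '{}' each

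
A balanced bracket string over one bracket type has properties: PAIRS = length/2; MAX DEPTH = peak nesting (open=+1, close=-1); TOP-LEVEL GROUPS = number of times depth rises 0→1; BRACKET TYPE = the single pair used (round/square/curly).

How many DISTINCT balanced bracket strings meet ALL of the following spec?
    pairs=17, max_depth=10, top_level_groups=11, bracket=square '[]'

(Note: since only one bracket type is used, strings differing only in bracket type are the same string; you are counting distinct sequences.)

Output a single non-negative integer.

Answer: 0

Derivation:
Spec: pairs=17 depth=10 groups=11
Count(depth <= 10) = 48279
Count(depth <= 9) = 48279
Count(depth == 10) = 48279 - 48279 = 0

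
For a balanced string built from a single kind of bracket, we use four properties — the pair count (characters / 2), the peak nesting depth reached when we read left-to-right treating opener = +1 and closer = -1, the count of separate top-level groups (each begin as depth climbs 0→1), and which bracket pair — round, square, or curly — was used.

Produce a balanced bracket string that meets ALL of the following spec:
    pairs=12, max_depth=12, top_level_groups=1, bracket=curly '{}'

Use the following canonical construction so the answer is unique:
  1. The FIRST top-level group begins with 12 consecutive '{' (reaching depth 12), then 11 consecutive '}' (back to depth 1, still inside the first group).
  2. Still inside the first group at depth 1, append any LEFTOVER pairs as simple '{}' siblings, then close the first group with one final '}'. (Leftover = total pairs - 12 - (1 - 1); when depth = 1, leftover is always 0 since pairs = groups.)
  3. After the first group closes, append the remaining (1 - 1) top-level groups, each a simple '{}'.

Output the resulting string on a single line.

Spec: pairs=12 depth=12 groups=1
Leftover pairs = 12 - 12 - (1-1) = 0
First group: deep chain of depth 12 + 0 sibling pairs
Remaining 0 groups: simple '{}' each

Answer: {{{{{{{{{{{{}}}}}}}}}}}}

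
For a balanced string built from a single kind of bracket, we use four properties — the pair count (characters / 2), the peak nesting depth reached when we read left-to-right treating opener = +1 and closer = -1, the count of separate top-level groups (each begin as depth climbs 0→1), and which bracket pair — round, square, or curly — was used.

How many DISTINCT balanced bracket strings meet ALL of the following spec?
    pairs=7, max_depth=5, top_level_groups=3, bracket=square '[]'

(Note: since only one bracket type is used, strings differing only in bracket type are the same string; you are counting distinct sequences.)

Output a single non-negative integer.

Spec: pairs=7 depth=5 groups=3
Count(depth <= 5) = 90
Count(depth <= 4) = 87
Count(depth == 5) = 90 - 87 = 3

Answer: 3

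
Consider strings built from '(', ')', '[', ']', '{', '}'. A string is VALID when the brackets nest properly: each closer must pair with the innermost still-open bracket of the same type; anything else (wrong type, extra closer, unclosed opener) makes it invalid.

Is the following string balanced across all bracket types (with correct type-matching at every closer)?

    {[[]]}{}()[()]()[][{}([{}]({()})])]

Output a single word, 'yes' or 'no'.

pos 0: push '{'; stack = {
pos 1: push '['; stack = {[
pos 2: push '['; stack = {[[
pos 3: ']' matches '['; pop; stack = {[
pos 4: ']' matches '['; pop; stack = {
pos 5: '}' matches '{'; pop; stack = (empty)
pos 6: push '{'; stack = {
pos 7: '}' matches '{'; pop; stack = (empty)
pos 8: push '('; stack = (
pos 9: ')' matches '('; pop; stack = (empty)
pos 10: push '['; stack = [
pos 11: push '('; stack = [(
pos 12: ')' matches '('; pop; stack = [
pos 13: ']' matches '['; pop; stack = (empty)
pos 14: push '('; stack = (
pos 15: ')' matches '('; pop; stack = (empty)
pos 16: push '['; stack = [
pos 17: ']' matches '['; pop; stack = (empty)
pos 18: push '['; stack = [
pos 19: push '{'; stack = [{
pos 20: '}' matches '{'; pop; stack = [
pos 21: push '('; stack = [(
pos 22: push '['; stack = [([
pos 23: push '{'; stack = [([{
pos 24: '}' matches '{'; pop; stack = [([
pos 25: ']' matches '['; pop; stack = [(
pos 26: push '('; stack = [((
pos 27: push '{'; stack = [(({
pos 28: push '('; stack = [(({(
pos 29: ')' matches '('; pop; stack = [(({
pos 30: '}' matches '{'; pop; stack = [((
pos 31: ')' matches '('; pop; stack = [(
pos 32: saw closer ']' but top of stack is '(' (expected ')') → INVALID
Verdict: type mismatch at position 32: ']' closes '(' → no

Answer: no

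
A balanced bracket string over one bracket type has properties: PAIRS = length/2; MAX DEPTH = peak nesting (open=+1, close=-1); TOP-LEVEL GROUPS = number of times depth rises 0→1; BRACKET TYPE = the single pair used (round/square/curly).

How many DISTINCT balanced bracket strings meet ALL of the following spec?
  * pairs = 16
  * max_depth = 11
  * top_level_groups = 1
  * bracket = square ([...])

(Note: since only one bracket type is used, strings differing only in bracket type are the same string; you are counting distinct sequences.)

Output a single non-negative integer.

Spec: pairs=16 depth=11 groups=1
Count(depth <= 11) = 9675125
Count(depth <= 10) = 9603089
Count(depth == 11) = 9675125 - 9603089 = 72036

Answer: 72036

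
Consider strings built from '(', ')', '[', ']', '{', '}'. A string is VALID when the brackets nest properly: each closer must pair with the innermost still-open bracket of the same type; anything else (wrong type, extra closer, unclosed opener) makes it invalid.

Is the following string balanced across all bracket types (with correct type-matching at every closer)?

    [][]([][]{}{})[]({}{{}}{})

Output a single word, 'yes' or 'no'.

pos 0: push '['; stack = [
pos 1: ']' matches '['; pop; stack = (empty)
pos 2: push '['; stack = [
pos 3: ']' matches '['; pop; stack = (empty)
pos 4: push '('; stack = (
pos 5: push '['; stack = ([
pos 6: ']' matches '['; pop; stack = (
pos 7: push '['; stack = ([
pos 8: ']' matches '['; pop; stack = (
pos 9: push '{'; stack = ({
pos 10: '}' matches '{'; pop; stack = (
pos 11: push '{'; stack = ({
pos 12: '}' matches '{'; pop; stack = (
pos 13: ')' matches '('; pop; stack = (empty)
pos 14: push '['; stack = [
pos 15: ']' matches '['; pop; stack = (empty)
pos 16: push '('; stack = (
pos 17: push '{'; stack = ({
pos 18: '}' matches '{'; pop; stack = (
pos 19: push '{'; stack = ({
pos 20: push '{'; stack = ({{
pos 21: '}' matches '{'; pop; stack = ({
pos 22: '}' matches '{'; pop; stack = (
pos 23: push '{'; stack = ({
pos 24: '}' matches '{'; pop; stack = (
pos 25: ')' matches '('; pop; stack = (empty)
end: stack empty → VALID
Verdict: properly nested → yes

Answer: yes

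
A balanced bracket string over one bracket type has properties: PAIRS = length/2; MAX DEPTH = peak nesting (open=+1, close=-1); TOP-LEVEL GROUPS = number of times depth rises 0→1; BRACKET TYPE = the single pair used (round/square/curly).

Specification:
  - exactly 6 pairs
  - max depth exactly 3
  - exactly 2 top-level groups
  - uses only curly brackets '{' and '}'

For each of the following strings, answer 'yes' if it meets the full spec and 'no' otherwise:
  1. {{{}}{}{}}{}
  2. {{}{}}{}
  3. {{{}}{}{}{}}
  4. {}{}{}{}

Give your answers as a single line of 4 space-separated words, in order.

Answer: yes no no no

Derivation:
String 1 '{{{}}{}{}}{}': depth seq [1 2 3 2 1 2 1 2 1 0 1 0]
  -> pairs=6 depth=3 groups=2 -> yes
String 2 '{{}{}}{}': depth seq [1 2 1 2 1 0 1 0]
  -> pairs=4 depth=2 groups=2 -> no
String 3 '{{{}}{}{}{}}': depth seq [1 2 3 2 1 2 1 2 1 2 1 0]
  -> pairs=6 depth=3 groups=1 -> no
String 4 '{}{}{}{}': depth seq [1 0 1 0 1 0 1 0]
  -> pairs=4 depth=1 groups=4 -> no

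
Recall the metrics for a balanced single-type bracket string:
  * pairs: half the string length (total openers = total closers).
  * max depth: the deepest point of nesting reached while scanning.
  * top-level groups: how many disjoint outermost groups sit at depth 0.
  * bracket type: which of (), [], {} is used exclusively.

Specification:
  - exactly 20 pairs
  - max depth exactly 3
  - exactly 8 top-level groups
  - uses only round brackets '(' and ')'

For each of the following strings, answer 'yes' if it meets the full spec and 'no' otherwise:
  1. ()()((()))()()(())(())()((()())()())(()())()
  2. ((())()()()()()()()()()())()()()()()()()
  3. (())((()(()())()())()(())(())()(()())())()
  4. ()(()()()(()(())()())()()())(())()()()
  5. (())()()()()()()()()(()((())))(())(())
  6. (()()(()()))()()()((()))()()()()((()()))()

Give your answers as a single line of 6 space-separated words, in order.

String 1 '()()((()))()()(())(())()((()())()())(()())()': depth seq [1 0 1 0 1 2 3 2 1 0 1 0 1 0 1 2 1 0 1 2 1 0 1 0 1 2 3 2 3 2 1 2 1 2 1 0 1 2 1 2 1 0 1 0]
  -> pairs=22 depth=3 groups=11 -> no
String 2 '((())()()()()()()()()()())()()()()()()()': depth seq [1 2 3 2 1 2 1 2 1 2 1 2 1 2 1 2 1 2 1 2 1 2 1 2 1 0 1 0 1 0 1 0 1 0 1 0 1 0 1 0]
  -> pairs=20 depth=3 groups=8 -> yes
String 3 '(())((()(()())()())()(())(())()(()())())()': depth seq [1 2 1 0 1 2 3 2 3 4 3 4 3 2 3 2 3 2 1 2 1 2 3 2 1 2 3 2 1 2 1 2 3 2 3 2 1 2 1 0 1 0]
  -> pairs=21 depth=4 groups=3 -> no
String 4 '()(()()()(()(())()())()()())(())()()()': depth seq [1 0 1 2 1 2 1 2 1 2 3 2 3 4 3 2 3 2 3 2 1 2 1 2 1 2 1 0 1 2 1 0 1 0 1 0 1 0]
  -> pairs=19 depth=4 groups=6 -> no
String 5 '(())()()()()()()()()(()((())))(())(())': depth seq [1 2 1 0 1 0 1 0 1 0 1 0 1 0 1 0 1 0 1 0 1 2 1 2 3 4 3 2 1 0 1 2 1 0 1 2 1 0]
  -> pairs=19 depth=4 groups=12 -> no
String 6 '(()()(()()))()()()((()))()()()()((()()))()': depth seq [1 2 1 2 1 2 3 2 3 2 1 0 1 0 1 0 1 0 1 2 3 2 1 0 1 0 1 0 1 0 1 0 1 2 3 2 3 2 1 0 1 0]
  -> pairs=21 depth=3 groups=11 -> no

Answer: no yes no no no no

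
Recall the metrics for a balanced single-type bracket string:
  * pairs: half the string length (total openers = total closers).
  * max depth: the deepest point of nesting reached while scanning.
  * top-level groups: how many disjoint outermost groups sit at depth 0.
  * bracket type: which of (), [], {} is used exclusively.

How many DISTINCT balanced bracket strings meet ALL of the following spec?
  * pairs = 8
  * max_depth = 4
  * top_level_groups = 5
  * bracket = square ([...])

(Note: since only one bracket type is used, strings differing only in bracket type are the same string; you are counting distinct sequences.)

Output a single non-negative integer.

Answer: 5

Derivation:
Spec: pairs=8 depth=4 groups=5
Count(depth <= 4) = 75
Count(depth <= 3) = 70
Count(depth == 4) = 75 - 70 = 5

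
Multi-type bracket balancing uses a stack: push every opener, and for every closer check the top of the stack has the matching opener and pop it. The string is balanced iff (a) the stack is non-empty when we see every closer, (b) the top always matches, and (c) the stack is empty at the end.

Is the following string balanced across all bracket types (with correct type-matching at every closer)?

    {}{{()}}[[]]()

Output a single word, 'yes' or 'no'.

Answer: yes

Derivation:
pos 0: push '{'; stack = {
pos 1: '}' matches '{'; pop; stack = (empty)
pos 2: push '{'; stack = {
pos 3: push '{'; stack = {{
pos 4: push '('; stack = {{(
pos 5: ')' matches '('; pop; stack = {{
pos 6: '}' matches '{'; pop; stack = {
pos 7: '}' matches '{'; pop; stack = (empty)
pos 8: push '['; stack = [
pos 9: push '['; stack = [[
pos 10: ']' matches '['; pop; stack = [
pos 11: ']' matches '['; pop; stack = (empty)
pos 12: push '('; stack = (
pos 13: ')' matches '('; pop; stack = (empty)
end: stack empty → VALID
Verdict: properly nested → yes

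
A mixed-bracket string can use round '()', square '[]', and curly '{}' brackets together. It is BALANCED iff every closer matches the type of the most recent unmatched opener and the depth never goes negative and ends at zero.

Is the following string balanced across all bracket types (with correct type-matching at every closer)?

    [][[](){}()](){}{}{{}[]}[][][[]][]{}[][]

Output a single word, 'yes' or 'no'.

pos 0: push '['; stack = [
pos 1: ']' matches '['; pop; stack = (empty)
pos 2: push '['; stack = [
pos 3: push '['; stack = [[
pos 4: ']' matches '['; pop; stack = [
pos 5: push '('; stack = [(
pos 6: ')' matches '('; pop; stack = [
pos 7: push '{'; stack = [{
pos 8: '}' matches '{'; pop; stack = [
pos 9: push '('; stack = [(
pos 10: ')' matches '('; pop; stack = [
pos 11: ']' matches '['; pop; stack = (empty)
pos 12: push '('; stack = (
pos 13: ')' matches '('; pop; stack = (empty)
pos 14: push '{'; stack = {
pos 15: '}' matches '{'; pop; stack = (empty)
pos 16: push '{'; stack = {
pos 17: '}' matches '{'; pop; stack = (empty)
pos 18: push '{'; stack = {
pos 19: push '{'; stack = {{
pos 20: '}' matches '{'; pop; stack = {
pos 21: push '['; stack = {[
pos 22: ']' matches '['; pop; stack = {
pos 23: '}' matches '{'; pop; stack = (empty)
pos 24: push '['; stack = [
pos 25: ']' matches '['; pop; stack = (empty)
pos 26: push '['; stack = [
pos 27: ']' matches '['; pop; stack = (empty)
pos 28: push '['; stack = [
pos 29: push '['; stack = [[
pos 30: ']' matches '['; pop; stack = [
pos 31: ']' matches '['; pop; stack = (empty)
pos 32: push '['; stack = [
pos 33: ']' matches '['; pop; stack = (empty)
pos 34: push '{'; stack = {
pos 35: '}' matches '{'; pop; stack = (empty)
pos 36: push '['; stack = [
pos 37: ']' matches '['; pop; stack = (empty)
pos 38: push '['; stack = [
pos 39: ']' matches '['; pop; stack = (empty)
end: stack empty → VALID
Verdict: properly nested → yes

Answer: yes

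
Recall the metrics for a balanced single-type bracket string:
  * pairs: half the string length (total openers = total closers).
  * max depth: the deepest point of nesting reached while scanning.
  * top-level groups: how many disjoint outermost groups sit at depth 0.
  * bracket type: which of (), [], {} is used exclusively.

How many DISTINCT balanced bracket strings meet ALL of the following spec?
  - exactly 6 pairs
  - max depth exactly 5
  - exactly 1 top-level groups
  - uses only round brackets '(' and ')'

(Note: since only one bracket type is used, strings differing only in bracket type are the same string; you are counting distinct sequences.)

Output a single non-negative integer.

Answer: 7

Derivation:
Spec: pairs=6 depth=5 groups=1
Count(depth <= 5) = 41
Count(depth <= 4) = 34
Count(depth == 5) = 41 - 34 = 7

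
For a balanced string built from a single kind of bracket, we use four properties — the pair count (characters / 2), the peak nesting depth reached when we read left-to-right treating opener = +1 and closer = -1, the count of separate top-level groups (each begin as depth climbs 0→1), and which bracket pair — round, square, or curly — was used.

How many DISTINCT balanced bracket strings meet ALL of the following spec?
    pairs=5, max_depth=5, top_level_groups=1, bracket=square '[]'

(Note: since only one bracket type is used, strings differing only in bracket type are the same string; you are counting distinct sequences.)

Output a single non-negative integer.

Spec: pairs=5 depth=5 groups=1
Count(depth <= 5) = 14
Count(depth <= 4) = 13
Count(depth == 5) = 14 - 13 = 1

Answer: 1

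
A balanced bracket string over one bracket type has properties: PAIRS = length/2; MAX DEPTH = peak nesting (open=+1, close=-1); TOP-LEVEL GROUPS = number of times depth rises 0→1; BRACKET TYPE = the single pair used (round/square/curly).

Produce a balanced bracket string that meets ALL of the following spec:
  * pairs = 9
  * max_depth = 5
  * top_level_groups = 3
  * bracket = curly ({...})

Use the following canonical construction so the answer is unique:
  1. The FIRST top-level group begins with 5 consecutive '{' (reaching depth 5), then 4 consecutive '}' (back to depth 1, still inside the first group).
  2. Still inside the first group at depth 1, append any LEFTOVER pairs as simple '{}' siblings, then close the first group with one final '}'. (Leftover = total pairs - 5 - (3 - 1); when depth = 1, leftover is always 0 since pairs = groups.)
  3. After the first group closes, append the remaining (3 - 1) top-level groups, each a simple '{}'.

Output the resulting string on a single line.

Spec: pairs=9 depth=5 groups=3
Leftover pairs = 9 - 5 - (3-1) = 2
First group: deep chain of depth 5 + 2 sibling pairs
Remaining 2 groups: simple '{}' each

Answer: {{{{{}}}}{}{}}{}{}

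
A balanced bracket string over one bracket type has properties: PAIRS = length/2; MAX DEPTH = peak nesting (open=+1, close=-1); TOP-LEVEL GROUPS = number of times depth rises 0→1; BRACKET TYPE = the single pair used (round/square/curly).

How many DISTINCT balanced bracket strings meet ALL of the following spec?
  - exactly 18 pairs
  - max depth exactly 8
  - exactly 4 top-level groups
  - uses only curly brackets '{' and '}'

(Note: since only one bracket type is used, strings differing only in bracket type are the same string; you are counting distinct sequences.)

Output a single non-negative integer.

Spec: pairs=18 depth=8 groups=4
Count(depth <= 8) = 57217754
Count(depth <= 7) = 53621760
Count(depth == 8) = 57217754 - 53621760 = 3595994

Answer: 3595994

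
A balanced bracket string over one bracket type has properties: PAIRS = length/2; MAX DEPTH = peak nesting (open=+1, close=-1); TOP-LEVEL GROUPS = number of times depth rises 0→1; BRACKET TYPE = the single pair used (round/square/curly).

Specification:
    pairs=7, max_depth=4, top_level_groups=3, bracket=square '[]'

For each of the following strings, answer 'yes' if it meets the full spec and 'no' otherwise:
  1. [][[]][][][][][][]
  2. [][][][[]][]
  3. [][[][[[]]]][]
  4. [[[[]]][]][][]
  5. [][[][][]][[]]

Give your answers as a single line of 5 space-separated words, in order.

Answer: no no yes yes no

Derivation:
String 1 '[][[]][][][][][][]': depth seq [1 0 1 2 1 0 1 0 1 0 1 0 1 0 1 0 1 0]
  -> pairs=9 depth=2 groups=8 -> no
String 2 '[][][][[]][]': depth seq [1 0 1 0 1 0 1 2 1 0 1 0]
  -> pairs=6 depth=2 groups=5 -> no
String 3 '[][[][[[]]]][]': depth seq [1 0 1 2 1 2 3 4 3 2 1 0 1 0]
  -> pairs=7 depth=4 groups=3 -> yes
String 4 '[[[[]]][]][][]': depth seq [1 2 3 4 3 2 1 2 1 0 1 0 1 0]
  -> pairs=7 depth=4 groups=3 -> yes
String 5 '[][[][][]][[]]': depth seq [1 0 1 2 1 2 1 2 1 0 1 2 1 0]
  -> pairs=7 depth=2 groups=3 -> no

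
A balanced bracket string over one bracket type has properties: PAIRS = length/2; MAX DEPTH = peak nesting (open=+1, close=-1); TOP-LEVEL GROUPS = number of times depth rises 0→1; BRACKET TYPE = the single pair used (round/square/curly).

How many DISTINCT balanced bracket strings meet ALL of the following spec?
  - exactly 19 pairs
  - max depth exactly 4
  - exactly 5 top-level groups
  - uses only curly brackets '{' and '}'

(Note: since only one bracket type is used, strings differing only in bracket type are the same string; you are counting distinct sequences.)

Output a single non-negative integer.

Answer: 28770615

Derivation:
Spec: pairs=19 depth=4 groups=5
Count(depth <= 4) = 32771895
Count(depth <= 3) = 4001280
Count(depth == 4) = 32771895 - 4001280 = 28770615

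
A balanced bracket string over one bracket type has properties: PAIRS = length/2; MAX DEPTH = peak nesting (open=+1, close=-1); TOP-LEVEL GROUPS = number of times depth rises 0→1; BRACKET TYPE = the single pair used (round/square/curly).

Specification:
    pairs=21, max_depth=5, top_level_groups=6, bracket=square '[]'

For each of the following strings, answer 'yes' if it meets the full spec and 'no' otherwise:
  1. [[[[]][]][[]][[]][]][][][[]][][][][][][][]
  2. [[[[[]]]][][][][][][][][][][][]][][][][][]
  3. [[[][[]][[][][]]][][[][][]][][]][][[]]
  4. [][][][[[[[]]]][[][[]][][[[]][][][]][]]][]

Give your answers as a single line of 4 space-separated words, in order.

Answer: no yes no no

Derivation:
String 1 '[[[[]][]][[]][[]][]][][][[]][][][][][][][]': depth seq [1 2 3 4 3 2 3 2 1 2 3 2 1 2 3 2 1 2 1 0 1 0 1 0 1 2 1 0 1 0 1 0 1 0 1 0 1 0 1 0 1 0]
  -> pairs=21 depth=4 groups=11 -> no
String 2 '[[[[[]]]][][][][][][][][][][][]][][][][][]': depth seq [1 2 3 4 5 4 3 2 1 2 1 2 1 2 1 2 1 2 1 2 1 2 1 2 1 2 1 2 1 2 1 0 1 0 1 0 1 0 1 0 1 0]
  -> pairs=21 depth=5 groups=6 -> yes
String 3 '[[[][[]][[][][]]][][[][][]][][]][][[]]': depth seq [1 2 3 2 3 4 3 2 3 4 3 4 3 4 3 2 1 2 1 2 3 2 3 2 3 2 1 2 1 2 1 0 1 0 1 2 1 0]
  -> pairs=19 depth=4 groups=3 -> no
String 4 '[][][][[[[[]]]][[][[]][][[[]][][][]][]]][]': depth seq [1 0 1 0 1 0 1 2 3 4 5 4 3 2 1 2 3 2 3 4 3 2 3 2 3 4 5 4 3 4 3 4 3 4 3 2 3 2 1 0 1 0]
  -> pairs=21 depth=5 groups=5 -> no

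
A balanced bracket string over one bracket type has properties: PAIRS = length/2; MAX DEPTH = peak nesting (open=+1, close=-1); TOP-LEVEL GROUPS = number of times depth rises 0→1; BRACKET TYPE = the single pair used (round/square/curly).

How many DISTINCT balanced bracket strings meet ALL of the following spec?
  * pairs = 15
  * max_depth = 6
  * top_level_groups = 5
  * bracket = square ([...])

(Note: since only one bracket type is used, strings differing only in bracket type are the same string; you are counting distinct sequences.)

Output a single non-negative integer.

Answer: 82100

Derivation:
Spec: pairs=15 depth=6 groups=5
Count(depth <= 6) = 619482
Count(depth <= 5) = 537382
Count(depth == 6) = 619482 - 537382 = 82100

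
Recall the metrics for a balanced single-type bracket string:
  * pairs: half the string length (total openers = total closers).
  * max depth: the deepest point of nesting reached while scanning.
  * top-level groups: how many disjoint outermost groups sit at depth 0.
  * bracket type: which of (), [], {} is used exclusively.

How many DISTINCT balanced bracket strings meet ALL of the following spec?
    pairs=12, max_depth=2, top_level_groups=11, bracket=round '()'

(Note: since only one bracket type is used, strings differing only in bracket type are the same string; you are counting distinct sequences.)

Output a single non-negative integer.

Spec: pairs=12 depth=2 groups=11
Count(depth <= 2) = 11
Count(depth <= 1) = 0
Count(depth == 2) = 11 - 0 = 11

Answer: 11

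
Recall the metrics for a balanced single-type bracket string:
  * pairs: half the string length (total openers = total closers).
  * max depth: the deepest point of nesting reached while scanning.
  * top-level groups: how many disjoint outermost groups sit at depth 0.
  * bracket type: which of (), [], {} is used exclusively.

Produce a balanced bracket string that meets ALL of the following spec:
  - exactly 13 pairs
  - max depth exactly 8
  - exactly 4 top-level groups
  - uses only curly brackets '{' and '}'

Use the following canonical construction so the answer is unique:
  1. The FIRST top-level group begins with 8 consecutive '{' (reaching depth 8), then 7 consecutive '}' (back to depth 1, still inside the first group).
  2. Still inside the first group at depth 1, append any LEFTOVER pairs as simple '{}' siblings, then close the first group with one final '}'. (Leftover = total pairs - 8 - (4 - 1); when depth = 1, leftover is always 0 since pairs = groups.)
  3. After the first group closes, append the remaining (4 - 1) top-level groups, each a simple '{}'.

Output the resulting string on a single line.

Spec: pairs=13 depth=8 groups=4
Leftover pairs = 13 - 8 - (4-1) = 2
First group: deep chain of depth 8 + 2 sibling pairs
Remaining 3 groups: simple '{}' each

Answer: {{{{{{{{}}}}}}}{}{}}{}{}{}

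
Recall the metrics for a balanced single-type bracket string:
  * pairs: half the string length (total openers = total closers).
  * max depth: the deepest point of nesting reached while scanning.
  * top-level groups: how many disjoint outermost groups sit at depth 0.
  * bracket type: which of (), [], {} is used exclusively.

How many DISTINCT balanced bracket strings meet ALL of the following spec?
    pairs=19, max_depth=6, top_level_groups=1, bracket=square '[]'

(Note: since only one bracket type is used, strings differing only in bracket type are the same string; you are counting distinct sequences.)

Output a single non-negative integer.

Spec: pairs=19 depth=6 groups=1
Count(depth <= 6) = 173118414
Count(depth <= 5) = 64570082
Count(depth == 6) = 173118414 - 64570082 = 108548332

Answer: 108548332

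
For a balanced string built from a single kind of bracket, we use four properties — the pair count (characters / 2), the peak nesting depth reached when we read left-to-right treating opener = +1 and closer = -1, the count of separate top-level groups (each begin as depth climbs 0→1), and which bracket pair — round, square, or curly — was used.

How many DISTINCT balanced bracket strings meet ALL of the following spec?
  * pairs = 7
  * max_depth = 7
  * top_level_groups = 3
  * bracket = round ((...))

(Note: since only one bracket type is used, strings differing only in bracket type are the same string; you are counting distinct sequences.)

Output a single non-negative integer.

Spec: pairs=7 depth=7 groups=3
Count(depth <= 7) = 90
Count(depth <= 6) = 90
Count(depth == 7) = 90 - 90 = 0

Answer: 0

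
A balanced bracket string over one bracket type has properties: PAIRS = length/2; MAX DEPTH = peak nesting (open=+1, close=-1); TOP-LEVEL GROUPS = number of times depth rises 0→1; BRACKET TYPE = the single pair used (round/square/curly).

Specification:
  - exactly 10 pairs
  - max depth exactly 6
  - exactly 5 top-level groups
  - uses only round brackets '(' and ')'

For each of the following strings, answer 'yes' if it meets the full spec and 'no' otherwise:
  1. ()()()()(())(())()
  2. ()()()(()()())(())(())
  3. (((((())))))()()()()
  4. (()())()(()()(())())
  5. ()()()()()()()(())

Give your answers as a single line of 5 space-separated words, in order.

String 1 '()()()()(())(())()': depth seq [1 0 1 0 1 0 1 0 1 2 1 0 1 2 1 0 1 0]
  -> pairs=9 depth=2 groups=7 -> no
String 2 '()()()(()()())(())(())': depth seq [1 0 1 0 1 0 1 2 1 2 1 2 1 0 1 2 1 0 1 2 1 0]
  -> pairs=11 depth=2 groups=6 -> no
String 3 '(((((())))))()()()()': depth seq [1 2 3 4 5 6 5 4 3 2 1 0 1 0 1 0 1 0 1 0]
  -> pairs=10 depth=6 groups=5 -> yes
String 4 '(()())()(()()(())())': depth seq [1 2 1 2 1 0 1 0 1 2 1 2 1 2 3 2 1 2 1 0]
  -> pairs=10 depth=3 groups=3 -> no
String 5 '()()()()()()()(())': depth seq [1 0 1 0 1 0 1 0 1 0 1 0 1 0 1 2 1 0]
  -> pairs=9 depth=2 groups=8 -> no

Answer: no no yes no no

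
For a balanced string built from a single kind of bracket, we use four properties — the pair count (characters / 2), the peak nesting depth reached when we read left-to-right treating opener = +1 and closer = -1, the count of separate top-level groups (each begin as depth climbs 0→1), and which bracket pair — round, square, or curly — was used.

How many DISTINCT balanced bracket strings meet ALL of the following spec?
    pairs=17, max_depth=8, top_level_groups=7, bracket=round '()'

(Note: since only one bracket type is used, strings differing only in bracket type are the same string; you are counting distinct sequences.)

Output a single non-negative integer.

Answer: 11914

Derivation:
Spec: pairs=17 depth=8 groups=7
Count(depth <= 8) = 2185267
Count(depth <= 7) = 2173353
Count(depth == 8) = 2185267 - 2173353 = 11914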